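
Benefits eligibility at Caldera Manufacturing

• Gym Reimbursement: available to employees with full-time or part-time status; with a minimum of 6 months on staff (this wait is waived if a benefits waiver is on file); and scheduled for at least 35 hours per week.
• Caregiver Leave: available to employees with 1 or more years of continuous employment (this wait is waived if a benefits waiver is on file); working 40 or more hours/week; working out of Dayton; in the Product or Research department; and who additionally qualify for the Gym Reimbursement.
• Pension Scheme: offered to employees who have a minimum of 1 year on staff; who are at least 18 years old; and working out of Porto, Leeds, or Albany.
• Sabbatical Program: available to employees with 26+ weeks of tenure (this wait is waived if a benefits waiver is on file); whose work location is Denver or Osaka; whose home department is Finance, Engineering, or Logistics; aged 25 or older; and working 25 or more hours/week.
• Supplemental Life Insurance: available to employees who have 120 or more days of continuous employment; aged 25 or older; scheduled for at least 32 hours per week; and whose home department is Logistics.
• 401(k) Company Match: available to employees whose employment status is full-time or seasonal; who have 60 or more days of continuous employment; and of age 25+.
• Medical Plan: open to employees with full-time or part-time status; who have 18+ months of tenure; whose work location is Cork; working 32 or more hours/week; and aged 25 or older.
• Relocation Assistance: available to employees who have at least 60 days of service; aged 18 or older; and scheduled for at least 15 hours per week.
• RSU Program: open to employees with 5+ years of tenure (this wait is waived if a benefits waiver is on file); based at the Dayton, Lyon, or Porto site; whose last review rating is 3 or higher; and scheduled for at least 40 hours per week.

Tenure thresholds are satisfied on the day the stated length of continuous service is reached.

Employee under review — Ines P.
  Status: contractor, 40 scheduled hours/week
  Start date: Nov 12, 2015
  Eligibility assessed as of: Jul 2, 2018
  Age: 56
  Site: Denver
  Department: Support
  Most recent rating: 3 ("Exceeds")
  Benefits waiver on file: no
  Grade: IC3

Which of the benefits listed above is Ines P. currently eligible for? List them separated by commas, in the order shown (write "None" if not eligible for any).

Service from Nov 12, 2015 to Jul 2, 2018: 963 days.
Gym Reimbursement — status contractor ✗ (requires full-time or part-time) → not eligible.
Caregiver Leave — no waiver, service 963 days ≥ 1 year (≈365 days) ✓; 40 hrs/wk ≥ 40 ✓; site Denver ✗ (not Dayton) → not eligible.
Pension Scheme — service 963 days ≥ 1 year (≈365 days) ✓; age 56 ≥ 18 ✓; site Denver ✗ (not Porto, Leeds, or Albany) → not eligible.
Sabbatical Program — no waiver, service 963 days ≥ 26 weeks (≈182 days) ✓; site Denver ✓; dept Support ✗ → not eligible.
Supplemental Life Insurance — service 963 days ≥ 120 days ✓; age 56 ≥ 25 ✓; 40 hrs/wk ≥ 32 ✓; dept Support ✗ → not eligible.
401(k) Company Match — status contractor ✗ (requires full-time or seasonal) → not eligible.
Medical Plan — status contractor ✗ (requires full-time or part-time) → not eligible.
Relocation Assistance — service 963 days ≥ 60 days ✓; age 56 ≥ 18 ✓; 40 hrs/wk ≥ 15 ✓ → eligible.
RSU Program — no waiver, service 963 days < 5 years (≈1825 days) ✗ → not eligible.

Relocation Assistance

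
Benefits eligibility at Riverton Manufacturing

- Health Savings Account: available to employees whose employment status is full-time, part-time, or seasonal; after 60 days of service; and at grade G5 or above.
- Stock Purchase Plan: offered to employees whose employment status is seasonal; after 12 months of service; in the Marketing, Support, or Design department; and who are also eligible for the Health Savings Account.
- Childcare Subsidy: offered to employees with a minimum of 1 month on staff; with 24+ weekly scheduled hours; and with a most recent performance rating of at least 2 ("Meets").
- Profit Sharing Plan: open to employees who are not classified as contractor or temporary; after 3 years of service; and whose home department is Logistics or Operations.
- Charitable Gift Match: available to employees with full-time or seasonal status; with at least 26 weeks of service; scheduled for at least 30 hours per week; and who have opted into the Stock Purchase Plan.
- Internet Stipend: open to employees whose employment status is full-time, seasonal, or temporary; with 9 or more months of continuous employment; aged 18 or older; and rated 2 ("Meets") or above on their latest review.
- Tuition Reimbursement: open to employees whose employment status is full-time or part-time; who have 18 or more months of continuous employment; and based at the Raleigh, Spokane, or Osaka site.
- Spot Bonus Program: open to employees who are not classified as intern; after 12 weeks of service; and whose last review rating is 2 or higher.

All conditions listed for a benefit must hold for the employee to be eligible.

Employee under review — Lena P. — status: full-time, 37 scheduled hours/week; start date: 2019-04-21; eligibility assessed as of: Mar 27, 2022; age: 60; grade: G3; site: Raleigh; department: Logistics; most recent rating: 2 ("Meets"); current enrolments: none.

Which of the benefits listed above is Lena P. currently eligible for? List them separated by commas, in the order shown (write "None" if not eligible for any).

Service from 2019-04-21 to Mar 27, 2022: 1071 days.
Health Savings Account — status full-time ✓; service 1071 days ≥ 60 days ✓; grade G3 < G5 ✗ → not eligible.
Stock Purchase Plan — status full-time ✗ (requires seasonal) → not eligible.
Childcare Subsidy — service 1071 days ≥ 1 month (≈30 days) ✓; 37 hrs/wk ≥ 24 ✓; rating 2 ≥ 2 ✓ → eligible.
Profit Sharing Plan — status full-time ✓ (not excluded); service 1071 days < 3 years (≈1095 days) ✗ → not eligible.
Charitable Gift Match — status full-time ✓; service 1071 days ≥ 26 weeks (≈182 days) ✓; 37 hrs/wk ≥ 30 ✓; not enrolled in Stock Purchase Plan ✗ → not eligible.
Internet Stipend — status full-time ✓; service 1071 days ≥ 9 months (≈270 days) ✓; age 60 ≥ 18 ✓; rating 2 ≥ 2 ✓ → eligible.
Tuition Reimbursement — status full-time ✓; service 1071 days ≥ 18 months (≈540 days) ✓; site Raleigh ✓ → eligible.
Spot Bonus Program — status full-time ✓ (not excluded); service 1071 days ≥ 12 weeks (≈84 days) ✓; rating 2 ≥ 2 ✓ → eligible.

Childcare Subsidy, Internet Stipend, Tuition Reimbursement, Spot Bonus Program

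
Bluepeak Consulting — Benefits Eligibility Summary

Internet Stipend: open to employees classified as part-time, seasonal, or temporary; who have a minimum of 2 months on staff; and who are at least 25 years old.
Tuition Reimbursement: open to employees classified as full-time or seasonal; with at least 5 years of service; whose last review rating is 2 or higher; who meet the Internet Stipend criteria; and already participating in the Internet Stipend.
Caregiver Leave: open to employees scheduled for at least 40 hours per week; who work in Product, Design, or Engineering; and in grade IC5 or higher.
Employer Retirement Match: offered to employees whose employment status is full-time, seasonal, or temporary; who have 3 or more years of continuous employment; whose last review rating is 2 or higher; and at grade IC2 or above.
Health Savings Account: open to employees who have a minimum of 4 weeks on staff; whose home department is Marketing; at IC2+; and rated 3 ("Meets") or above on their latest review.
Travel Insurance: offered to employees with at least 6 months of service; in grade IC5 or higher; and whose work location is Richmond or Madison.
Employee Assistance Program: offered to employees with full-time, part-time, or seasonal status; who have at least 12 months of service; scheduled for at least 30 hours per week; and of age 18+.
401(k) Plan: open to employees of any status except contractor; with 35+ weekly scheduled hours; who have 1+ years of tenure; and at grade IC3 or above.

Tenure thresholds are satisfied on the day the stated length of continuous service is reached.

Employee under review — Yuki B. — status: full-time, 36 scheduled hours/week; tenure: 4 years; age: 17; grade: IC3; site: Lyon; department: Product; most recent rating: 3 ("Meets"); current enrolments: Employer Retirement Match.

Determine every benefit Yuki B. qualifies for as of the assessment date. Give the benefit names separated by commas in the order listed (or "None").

Employer Retirement Match, 401(k) Plan

Internet Stipend — status full-time ✗ (requires part-time, seasonal, or temporary) → not eligible.
Tuition Reimbursement — status full-time ✓; service 4 years < 5 years ✗ → not eligible.
Caregiver Leave — 36 hrs/wk < 40 ✗ → not eligible.
Employer Retirement Match — status full-time ✓; service 4 years ≥ 3 years ✓; rating 3 ≥ 2 ✓; grade IC3 ≥ IC2 ✓ → eligible.
Health Savings Account — service 4 years ≥ 4 weeks (≈28 days) ✓; dept Product ✗ → not eligible.
Travel Insurance — service 4 years ≥ 6 months (≈180 days) ✓; grade IC3 < IC5 ✗ → not eligible.
Employee Assistance Program — status full-time ✓; service 4 years ≥ 12 months (≈360 days) ✓; 36 hrs/wk ≥ 30 ✓; age 17 < 18 ✗ → not eligible.
401(k) Plan — status full-time ✓ (not excluded); 36 hrs/wk ≥ 35 ✓; service 4 years ≥ 1 year ✓; grade IC3 ≥ IC3 ✓ → eligible.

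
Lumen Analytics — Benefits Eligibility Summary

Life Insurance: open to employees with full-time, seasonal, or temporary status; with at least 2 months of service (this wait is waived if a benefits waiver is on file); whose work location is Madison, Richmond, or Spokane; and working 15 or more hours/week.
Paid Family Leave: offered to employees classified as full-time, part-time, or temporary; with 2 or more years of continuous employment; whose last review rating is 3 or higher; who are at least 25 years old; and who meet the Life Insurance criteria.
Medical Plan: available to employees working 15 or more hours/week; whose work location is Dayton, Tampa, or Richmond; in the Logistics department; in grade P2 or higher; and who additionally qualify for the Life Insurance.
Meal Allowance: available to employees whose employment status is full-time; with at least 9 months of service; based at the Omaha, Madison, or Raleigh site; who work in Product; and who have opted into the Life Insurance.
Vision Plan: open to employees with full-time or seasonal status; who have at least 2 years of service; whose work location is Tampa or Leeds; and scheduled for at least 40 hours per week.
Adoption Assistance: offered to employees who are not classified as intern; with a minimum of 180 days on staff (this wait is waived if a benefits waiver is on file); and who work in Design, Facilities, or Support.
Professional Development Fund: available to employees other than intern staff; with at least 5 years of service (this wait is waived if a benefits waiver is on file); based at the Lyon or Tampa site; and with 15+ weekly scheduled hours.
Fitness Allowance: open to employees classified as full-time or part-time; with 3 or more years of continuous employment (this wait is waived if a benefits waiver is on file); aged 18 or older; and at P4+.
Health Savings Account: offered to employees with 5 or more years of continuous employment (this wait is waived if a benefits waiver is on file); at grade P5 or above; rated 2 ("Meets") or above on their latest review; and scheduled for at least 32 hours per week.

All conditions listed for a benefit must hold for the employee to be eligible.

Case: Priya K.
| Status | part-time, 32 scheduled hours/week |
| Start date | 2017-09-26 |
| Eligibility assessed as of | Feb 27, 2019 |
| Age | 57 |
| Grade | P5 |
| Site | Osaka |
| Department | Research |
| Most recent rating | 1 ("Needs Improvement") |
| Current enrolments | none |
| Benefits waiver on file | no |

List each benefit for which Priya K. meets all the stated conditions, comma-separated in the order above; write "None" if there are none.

Service from 2017-09-26 to Feb 27, 2019: 519 days.
Life Insurance — status part-time ✗ (requires full-time, seasonal, or temporary) → not eligible.
Paid Family Leave — status part-time ✓; service 519 days < 2 years (≈730 days) ✗ → not eligible.
Medical Plan — 32 hrs/wk ≥ 15 ✓; site Osaka ✗ (not Dayton, Tampa, or Richmond) → not eligible.
Meal Allowance — status part-time ✗ (requires full-time) → not eligible.
Vision Plan — status part-time ✗ (requires full-time or seasonal) → not eligible.
Adoption Assistance — status part-time ✓ (not excluded); no waiver, service 519 days ≥ 180 days ✓; dept Research ✗ → not eligible.
Professional Development Fund — status part-time ✓ (not excluded); no waiver, service 519 days < 5 years (≈1825 days) ✗ → not eligible.
Fitness Allowance — status part-time ✓; no waiver, service 519 days < 3 years (≈1095 days) ✗ → not eligible.
Health Savings Account — no waiver, service 519 days < 5 years (≈1825 days) ✗ → not eligible.

None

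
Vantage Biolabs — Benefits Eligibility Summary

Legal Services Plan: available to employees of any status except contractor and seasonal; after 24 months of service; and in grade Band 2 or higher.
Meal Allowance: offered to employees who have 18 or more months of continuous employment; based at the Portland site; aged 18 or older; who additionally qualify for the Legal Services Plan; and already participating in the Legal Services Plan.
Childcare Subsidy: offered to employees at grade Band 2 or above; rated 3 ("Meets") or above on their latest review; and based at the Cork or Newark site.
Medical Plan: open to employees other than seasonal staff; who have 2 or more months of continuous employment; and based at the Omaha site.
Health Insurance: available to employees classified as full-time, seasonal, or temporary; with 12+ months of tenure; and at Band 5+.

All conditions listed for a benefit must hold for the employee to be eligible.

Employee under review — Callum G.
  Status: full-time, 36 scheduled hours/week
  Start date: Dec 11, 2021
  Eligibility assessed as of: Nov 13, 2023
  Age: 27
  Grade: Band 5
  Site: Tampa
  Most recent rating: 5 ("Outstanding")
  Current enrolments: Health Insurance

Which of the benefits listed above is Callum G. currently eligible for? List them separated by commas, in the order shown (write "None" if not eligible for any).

Health Insurance

Service from Dec 11, 2021 to Nov 13, 2023: 702 days.
Legal Services Plan — status full-time ✓ (not excluded); service 702 days < 24 months (≈720 days) ✗ → not eligible.
Meal Allowance — service 702 days ≥ 18 months (≈540 days) ✓; site Tampa ✗ (not Portland) → not eligible.
Childcare Subsidy — grade Band 5 ≥ Band 2 ✓; rating 5 ≥ 3 ✓; site Tampa ✗ (not Cork or Newark) → not eligible.
Medical Plan — status full-time ✓ (not excluded); service 702 days ≥ 2 months (≈60 days) ✓; site Tampa ✗ (not Omaha) → not eligible.
Health Insurance — status full-time ✓; service 702 days ≥ 12 months (≈360 days) ✓; grade Band 5 ≥ Band 5 ✓ → eligible.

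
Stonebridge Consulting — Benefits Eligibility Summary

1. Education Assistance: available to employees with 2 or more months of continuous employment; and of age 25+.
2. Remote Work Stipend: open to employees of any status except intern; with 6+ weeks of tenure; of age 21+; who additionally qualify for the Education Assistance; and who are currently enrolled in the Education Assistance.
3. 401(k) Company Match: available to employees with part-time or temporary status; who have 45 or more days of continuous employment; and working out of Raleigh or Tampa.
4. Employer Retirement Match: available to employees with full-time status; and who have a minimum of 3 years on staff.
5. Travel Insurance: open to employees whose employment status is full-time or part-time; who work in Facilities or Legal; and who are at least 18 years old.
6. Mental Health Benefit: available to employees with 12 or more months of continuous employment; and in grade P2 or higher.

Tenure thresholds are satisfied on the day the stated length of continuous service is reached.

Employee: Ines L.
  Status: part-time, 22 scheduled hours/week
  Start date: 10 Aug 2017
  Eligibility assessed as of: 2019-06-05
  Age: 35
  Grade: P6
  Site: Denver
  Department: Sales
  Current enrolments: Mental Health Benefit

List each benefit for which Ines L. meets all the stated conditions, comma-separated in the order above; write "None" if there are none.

Education Assistance, Mental Health Benefit

Service from 10 Aug 2017 to 2019-06-05: 664 days.
Education Assistance — service 664 days ≥ 2 months (≈60 days) ✓; age 35 ≥ 25 ✓ → eligible.
Remote Work Stipend — status part-time ✓ (not excluded); service 664 days ≥ 6 weeks (≈42 days) ✓; age 35 ≥ 21 ✓; eligible for Education Assistance ✓; not enrolled in Education Assistance ✗ → not eligible.
401(k) Company Match — status part-time ✓; service 664 days ≥ 45 days ✓; site Denver ✗ (not Raleigh or Tampa) → not eligible.
Employer Retirement Match — status part-time ✗ (requires full-time) → not eligible.
Travel Insurance — status part-time ✓; dept Sales ✗ → not eligible.
Mental Health Benefit — service 664 days ≥ 12 months (≈360 days) ✓; grade P6 ≥ P2 ✓ → eligible.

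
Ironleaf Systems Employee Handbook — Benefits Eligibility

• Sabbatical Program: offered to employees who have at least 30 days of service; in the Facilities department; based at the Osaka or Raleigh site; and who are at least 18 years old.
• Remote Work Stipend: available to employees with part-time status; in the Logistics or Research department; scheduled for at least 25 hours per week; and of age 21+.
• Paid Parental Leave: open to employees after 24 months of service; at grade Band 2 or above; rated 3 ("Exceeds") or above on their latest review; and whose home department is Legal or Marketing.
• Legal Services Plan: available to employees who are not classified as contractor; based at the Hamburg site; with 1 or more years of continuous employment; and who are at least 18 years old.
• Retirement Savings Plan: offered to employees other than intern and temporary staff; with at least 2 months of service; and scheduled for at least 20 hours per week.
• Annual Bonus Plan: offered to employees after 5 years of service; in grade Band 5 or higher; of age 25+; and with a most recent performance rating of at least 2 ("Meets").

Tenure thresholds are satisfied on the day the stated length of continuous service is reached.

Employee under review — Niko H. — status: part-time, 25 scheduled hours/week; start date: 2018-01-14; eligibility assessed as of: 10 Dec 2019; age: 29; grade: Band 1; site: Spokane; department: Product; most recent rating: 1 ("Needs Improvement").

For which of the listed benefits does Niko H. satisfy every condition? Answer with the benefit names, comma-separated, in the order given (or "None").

Retirement Savings Plan

Service from 2018-01-14 to 10 Dec 2019: 695 days.
Sabbatical Program — service 695 days ≥ 30 days ✓; dept Product ✗ → not eligible.
Remote Work Stipend — status part-time ✓; dept Product ✗ → not eligible.
Paid Parental Leave — service 695 days < 24 months (≈720 days) ✗ → not eligible.
Legal Services Plan — status part-time ✓ (not excluded); site Spokane ✗ (not Hamburg) → not eligible.
Retirement Savings Plan — status part-time ✓ (not excluded); service 695 days ≥ 2 months (≈60 days) ✓; 25 hrs/wk ≥ 20 ✓ → eligible.
Annual Bonus Plan — service 695 days < 5 years (≈1825 days) ✗ → not eligible.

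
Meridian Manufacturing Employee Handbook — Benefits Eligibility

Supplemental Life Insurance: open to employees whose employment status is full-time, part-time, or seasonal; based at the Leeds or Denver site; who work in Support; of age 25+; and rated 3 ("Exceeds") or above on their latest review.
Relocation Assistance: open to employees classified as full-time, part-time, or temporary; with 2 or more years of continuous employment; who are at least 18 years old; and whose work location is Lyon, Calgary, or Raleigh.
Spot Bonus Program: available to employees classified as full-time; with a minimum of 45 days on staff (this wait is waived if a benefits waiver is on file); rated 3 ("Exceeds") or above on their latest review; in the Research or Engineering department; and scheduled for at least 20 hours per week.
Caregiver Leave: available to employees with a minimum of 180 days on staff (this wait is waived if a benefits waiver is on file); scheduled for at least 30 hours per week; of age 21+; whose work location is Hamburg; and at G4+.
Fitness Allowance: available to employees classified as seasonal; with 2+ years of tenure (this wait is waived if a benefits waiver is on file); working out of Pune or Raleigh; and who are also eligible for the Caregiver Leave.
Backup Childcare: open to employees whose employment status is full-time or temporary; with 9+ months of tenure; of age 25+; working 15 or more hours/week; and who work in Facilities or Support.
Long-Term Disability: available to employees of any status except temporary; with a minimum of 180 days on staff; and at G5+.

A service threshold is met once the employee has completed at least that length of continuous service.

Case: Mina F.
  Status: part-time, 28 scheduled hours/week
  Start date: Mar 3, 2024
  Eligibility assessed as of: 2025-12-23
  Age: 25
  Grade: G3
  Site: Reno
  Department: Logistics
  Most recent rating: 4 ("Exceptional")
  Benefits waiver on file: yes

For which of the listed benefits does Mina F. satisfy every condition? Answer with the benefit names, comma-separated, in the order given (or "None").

None

Service from Mar 3, 2024 to 2025-12-23: 660 days.
Supplemental Life Insurance — status part-time ✓; site Reno ✗ (not Leeds or Denver) → not eligible.
Relocation Assistance — status part-time ✓; service 660 days < 2 years (≈730 days) ✗ → not eligible.
Spot Bonus Program — status part-time ✗ (requires full-time) → not eligible.
Caregiver Leave — benefits waiver on file ✓; 28 hrs/wk < 30 ✗ → not eligible.
Fitness Allowance — status part-time ✗ (requires seasonal) → not eligible.
Backup Childcare — status part-time ✗ (requires full-time or temporary) → not eligible.
Long-Term Disability — status part-time ✓ (not excluded); service 660 days ≥ 180 days ✓; grade G3 < G5 ✗ → not eligible.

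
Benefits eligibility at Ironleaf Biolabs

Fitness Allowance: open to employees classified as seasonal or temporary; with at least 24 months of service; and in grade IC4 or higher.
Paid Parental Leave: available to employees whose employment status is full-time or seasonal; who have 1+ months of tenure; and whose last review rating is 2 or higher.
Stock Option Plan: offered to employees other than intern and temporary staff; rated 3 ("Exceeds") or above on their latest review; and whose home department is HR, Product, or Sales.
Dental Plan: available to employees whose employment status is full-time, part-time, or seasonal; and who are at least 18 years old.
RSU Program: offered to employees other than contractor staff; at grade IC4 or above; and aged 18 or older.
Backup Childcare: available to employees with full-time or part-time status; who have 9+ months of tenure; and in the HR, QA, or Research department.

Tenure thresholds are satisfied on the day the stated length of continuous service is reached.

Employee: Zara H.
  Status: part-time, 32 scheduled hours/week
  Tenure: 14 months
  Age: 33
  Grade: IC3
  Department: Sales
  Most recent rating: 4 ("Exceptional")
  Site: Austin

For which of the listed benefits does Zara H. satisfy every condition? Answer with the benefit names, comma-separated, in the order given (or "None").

Fitness Allowance — status part-time ✗ (requires seasonal or temporary) → not eligible.
Paid Parental Leave — status part-time ✗ (requires full-time or seasonal) → not eligible.
Stock Option Plan — status part-time ✓ (not excluded); rating 4 ≥ 3 ✓; dept Sales ✓ → eligible.
Dental Plan — status part-time ✓; age 33 ≥ 18 ✓ → eligible.
RSU Program — status part-time ✓ (not excluded); grade IC3 < IC4 ✗ → not eligible.
Backup Childcare — status part-time ✓; service 14 months ≥ 9 months ✓; dept Sales ✗ → not eligible.

Stock Option Plan, Dental Plan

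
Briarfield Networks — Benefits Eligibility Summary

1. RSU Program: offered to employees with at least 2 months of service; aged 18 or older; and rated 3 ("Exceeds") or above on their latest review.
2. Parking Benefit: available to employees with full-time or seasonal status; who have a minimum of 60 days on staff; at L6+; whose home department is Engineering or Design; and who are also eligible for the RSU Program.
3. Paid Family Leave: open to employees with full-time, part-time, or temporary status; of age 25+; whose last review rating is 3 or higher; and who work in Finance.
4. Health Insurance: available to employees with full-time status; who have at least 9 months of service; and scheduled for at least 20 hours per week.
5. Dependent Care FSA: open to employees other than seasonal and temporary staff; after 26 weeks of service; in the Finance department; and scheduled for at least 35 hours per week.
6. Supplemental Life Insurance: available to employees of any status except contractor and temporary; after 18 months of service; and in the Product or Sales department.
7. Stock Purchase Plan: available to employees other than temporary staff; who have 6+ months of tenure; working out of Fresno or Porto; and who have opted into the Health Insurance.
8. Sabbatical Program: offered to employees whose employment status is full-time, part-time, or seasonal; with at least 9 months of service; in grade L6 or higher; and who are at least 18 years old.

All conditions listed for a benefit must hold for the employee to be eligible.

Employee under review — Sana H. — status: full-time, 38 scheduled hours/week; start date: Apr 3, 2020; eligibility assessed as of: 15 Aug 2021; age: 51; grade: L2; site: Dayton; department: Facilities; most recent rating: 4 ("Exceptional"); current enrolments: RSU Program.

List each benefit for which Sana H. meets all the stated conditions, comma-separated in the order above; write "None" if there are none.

Service from Apr 3, 2020 to 15 Aug 2021: 499 days.
RSU Program — service 499 days ≥ 2 months (≈60 days) ✓; age 51 ≥ 18 ✓; rating 4 ≥ 3 ✓ → eligible.
Parking Benefit — status full-time ✓; service 499 days ≥ 60 days ✓; grade L2 < L6 ✗ → not eligible.
Paid Family Leave — status full-time ✓; age 51 ≥ 25 ✓; rating 4 ≥ 3 ✓; dept Facilities ✗ → not eligible.
Health Insurance — status full-time ✓; service 499 days ≥ 9 months (≈270 days) ✓; 38 hrs/wk ≥ 20 ✓ → eligible.
Dependent Care FSA — status full-time ✓ (not excluded); service 499 days ≥ 26 weeks (≈182 days) ✓; dept Facilities ✗ → not eligible.
Supplemental Life Insurance — status full-time ✓ (not excluded); service 499 days < 18 months (≈540 days) ✗ → not eligible.
Stock Purchase Plan — status full-time ✓ (not excluded); service 499 days ≥ 6 months (≈180 days) ✓; site Dayton ✗ (not Fresno or Porto) → not eligible.
Sabbatical Program — status full-time ✓; service 499 days ≥ 9 months (≈270 days) ✓; grade L2 < L6 ✗ → not eligible.

RSU Program, Health Insurance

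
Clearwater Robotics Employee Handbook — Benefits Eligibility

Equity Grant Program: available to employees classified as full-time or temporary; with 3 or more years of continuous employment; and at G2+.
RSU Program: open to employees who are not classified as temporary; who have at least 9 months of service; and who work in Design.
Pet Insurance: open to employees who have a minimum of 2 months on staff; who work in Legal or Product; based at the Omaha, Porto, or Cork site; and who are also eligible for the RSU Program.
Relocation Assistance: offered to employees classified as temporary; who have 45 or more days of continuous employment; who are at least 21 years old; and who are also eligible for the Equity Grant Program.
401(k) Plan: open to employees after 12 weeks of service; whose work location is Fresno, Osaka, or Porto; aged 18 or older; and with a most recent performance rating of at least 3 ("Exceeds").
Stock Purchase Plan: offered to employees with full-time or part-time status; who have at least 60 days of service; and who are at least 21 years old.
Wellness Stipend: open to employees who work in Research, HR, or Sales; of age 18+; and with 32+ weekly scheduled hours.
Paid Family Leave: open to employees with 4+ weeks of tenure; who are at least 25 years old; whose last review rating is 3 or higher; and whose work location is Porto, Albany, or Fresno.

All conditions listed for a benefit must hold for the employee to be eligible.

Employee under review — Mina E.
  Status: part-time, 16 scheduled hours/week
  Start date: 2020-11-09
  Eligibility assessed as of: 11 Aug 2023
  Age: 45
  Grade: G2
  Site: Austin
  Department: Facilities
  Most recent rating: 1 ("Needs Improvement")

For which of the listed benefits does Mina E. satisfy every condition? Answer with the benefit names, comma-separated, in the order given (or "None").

Service from 2020-11-09 to 11 Aug 2023: 1005 days.
Equity Grant Program — status part-time ✗ (requires full-time or temporary) → not eligible.
RSU Program — status part-time ✓ (not excluded); service 1005 days ≥ 9 months (≈270 days) ✓; dept Facilities ✗ → not eligible.
Pet Insurance — service 1005 days ≥ 2 months (≈60 days) ✓; dept Facilities ✗ → not eligible.
Relocation Assistance — status part-time ✗ (requires temporary) → not eligible.
401(k) Plan — service 1005 days ≥ 12 weeks (≈84 days) ✓; site Austin ✗ (not Fresno, Osaka, or Porto) → not eligible.
Stock Purchase Plan — status part-time ✓; service 1005 days ≥ 60 days ✓; age 45 ≥ 21 ✓ → eligible.
Wellness Stipend — dept Facilities ✗ → not eligible.
Paid Family Leave — service 1005 days ≥ 4 weeks (≈28 days) ✓; age 45 ≥ 25 ✓; rating 1 < 3 ✗ → not eligible.

Stock Purchase Plan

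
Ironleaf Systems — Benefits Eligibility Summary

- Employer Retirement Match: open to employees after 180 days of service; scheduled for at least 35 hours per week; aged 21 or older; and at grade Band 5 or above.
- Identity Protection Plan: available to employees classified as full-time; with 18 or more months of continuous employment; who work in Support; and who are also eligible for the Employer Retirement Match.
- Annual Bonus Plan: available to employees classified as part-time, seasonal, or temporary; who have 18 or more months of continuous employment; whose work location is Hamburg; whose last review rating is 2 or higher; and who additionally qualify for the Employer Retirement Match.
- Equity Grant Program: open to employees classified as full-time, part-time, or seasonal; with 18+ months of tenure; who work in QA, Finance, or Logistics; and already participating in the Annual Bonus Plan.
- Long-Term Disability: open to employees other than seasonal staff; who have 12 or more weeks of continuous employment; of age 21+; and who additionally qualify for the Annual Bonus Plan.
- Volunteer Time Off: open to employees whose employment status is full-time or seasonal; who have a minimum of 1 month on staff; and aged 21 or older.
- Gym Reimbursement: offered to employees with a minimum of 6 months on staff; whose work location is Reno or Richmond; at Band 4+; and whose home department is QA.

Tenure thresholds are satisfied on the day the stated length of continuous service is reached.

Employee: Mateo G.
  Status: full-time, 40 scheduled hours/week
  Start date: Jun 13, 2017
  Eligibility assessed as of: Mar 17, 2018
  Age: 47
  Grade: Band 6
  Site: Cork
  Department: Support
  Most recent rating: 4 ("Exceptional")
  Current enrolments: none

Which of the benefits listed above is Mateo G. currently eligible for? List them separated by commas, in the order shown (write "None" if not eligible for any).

Service from Jun 13, 2017 to Mar 17, 2018: 277 days.
Employer Retirement Match — service 277 days ≥ 180 days ✓; 40 hrs/wk ≥ 35 ✓; age 47 ≥ 21 ✓; grade Band 6 ≥ Band 5 ✓ → eligible.
Identity Protection Plan — status full-time ✓; service 277 days < 18 months (≈540 days) ✗ → not eligible.
Annual Bonus Plan — status full-time ✗ (requires part-time, seasonal, or temporary) → not eligible.
Equity Grant Program — status full-time ✓; service 277 days < 18 months (≈540 days) ✗ → not eligible.
Long-Term Disability — status full-time ✓ (not excluded); service 277 days ≥ 12 weeks (≈84 days) ✓; age 47 ≥ 21 ✓; not eligible for Annual Bonus Plan ✗ → not eligible.
Volunteer Time Off — status full-time ✓; service 277 days ≥ 1 month (≈30 days) ✓; age 47 ≥ 21 ✓ → eligible.
Gym Reimbursement — service 277 days ≥ 6 months (≈180 days) ✓; site Cork ✗ (not Reno or Richmond) → not eligible.

Employer Retirement Match, Volunteer Time Off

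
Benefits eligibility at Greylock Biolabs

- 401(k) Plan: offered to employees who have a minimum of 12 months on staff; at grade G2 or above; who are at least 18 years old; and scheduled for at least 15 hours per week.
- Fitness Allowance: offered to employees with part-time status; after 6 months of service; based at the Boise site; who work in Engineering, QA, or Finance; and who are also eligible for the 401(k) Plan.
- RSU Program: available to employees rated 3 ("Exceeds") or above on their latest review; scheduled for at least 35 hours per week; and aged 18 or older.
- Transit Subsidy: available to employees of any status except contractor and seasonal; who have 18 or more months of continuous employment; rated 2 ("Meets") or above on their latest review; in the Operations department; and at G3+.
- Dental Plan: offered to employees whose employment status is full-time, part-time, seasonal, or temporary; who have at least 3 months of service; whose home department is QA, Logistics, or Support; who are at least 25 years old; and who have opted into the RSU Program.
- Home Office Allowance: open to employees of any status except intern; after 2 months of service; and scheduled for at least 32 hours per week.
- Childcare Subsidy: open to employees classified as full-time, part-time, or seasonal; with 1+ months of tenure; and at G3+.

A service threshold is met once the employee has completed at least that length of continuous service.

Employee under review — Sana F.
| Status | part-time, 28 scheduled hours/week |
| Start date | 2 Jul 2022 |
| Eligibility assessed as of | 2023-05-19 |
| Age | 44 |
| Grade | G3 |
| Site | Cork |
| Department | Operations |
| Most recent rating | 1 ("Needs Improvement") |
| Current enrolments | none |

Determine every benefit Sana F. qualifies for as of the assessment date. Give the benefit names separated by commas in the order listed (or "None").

Childcare Subsidy

Service from 2 Jul 2022 to 2023-05-19: 321 days.
401(k) Plan — service 321 days < 12 months (≈360 days) ✗ → not eligible.
Fitness Allowance — status part-time ✓; service 321 days ≥ 6 months (≈180 days) ✓; site Cork ✗ (not Boise) → not eligible.
RSU Program — rating 1 < 3 ✗ → not eligible.
Transit Subsidy — status part-time ✓ (not excluded); service 321 days < 18 months (≈540 days) ✗ → not eligible.
Dental Plan — status part-time ✓; service 321 days ≥ 3 months (≈90 days) ✓; dept Operations ✗ → not eligible.
Home Office Allowance — status part-time ✓ (not excluded); service 321 days ≥ 2 months (≈60 days) ✓; 28 hrs/wk < 32 ✗ → not eligible.
Childcare Subsidy — status part-time ✓; service 321 days ≥ 1 month (≈30 days) ✓; grade G3 ≥ G3 ✓ → eligible.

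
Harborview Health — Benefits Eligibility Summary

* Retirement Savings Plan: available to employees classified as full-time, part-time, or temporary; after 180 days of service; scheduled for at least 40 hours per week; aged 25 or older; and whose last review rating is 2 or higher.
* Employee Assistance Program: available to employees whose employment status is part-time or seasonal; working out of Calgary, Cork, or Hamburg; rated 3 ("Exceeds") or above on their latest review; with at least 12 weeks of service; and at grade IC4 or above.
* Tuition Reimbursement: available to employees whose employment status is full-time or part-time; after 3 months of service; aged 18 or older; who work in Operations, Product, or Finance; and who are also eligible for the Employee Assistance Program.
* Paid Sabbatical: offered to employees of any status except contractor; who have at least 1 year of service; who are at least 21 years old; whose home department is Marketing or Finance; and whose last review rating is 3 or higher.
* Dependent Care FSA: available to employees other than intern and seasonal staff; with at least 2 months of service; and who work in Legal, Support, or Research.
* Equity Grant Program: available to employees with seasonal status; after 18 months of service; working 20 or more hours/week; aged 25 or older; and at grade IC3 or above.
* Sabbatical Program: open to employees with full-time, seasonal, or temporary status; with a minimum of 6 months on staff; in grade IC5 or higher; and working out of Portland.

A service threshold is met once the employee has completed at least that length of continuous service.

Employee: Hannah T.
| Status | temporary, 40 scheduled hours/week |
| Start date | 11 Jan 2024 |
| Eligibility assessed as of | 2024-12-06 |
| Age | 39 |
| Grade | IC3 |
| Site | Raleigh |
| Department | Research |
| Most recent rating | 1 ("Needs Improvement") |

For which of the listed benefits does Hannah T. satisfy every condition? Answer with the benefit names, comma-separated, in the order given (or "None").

Dependent Care FSA

Service from 11 Jan 2024 to 2024-12-06: 330 days.
Retirement Savings Plan — status temporary ✓; service 330 days ≥ 180 days ✓; 40 hrs/wk ≥ 40 ✓; age 39 ≥ 25 ✓; rating 1 < 2 ✗ → not eligible.
Employee Assistance Program — status temporary ✗ (requires part-time or seasonal) → not eligible.
Tuition Reimbursement — status temporary ✗ (requires full-time or part-time) → not eligible.
Paid Sabbatical — status temporary ✓ (not excluded); service 330 days < 1 year (≈365 days) ✗ → not eligible.
Dependent Care FSA — status temporary ✓ (not excluded); service 330 days ≥ 2 months (≈60 days) ✓; dept Research ✓ → eligible.
Equity Grant Program — status temporary ✗ (requires seasonal) → not eligible.
Sabbatical Program — status temporary ✓; service 330 days ≥ 6 months (≈180 days) ✓; grade IC3 < IC5 ✗ → not eligible.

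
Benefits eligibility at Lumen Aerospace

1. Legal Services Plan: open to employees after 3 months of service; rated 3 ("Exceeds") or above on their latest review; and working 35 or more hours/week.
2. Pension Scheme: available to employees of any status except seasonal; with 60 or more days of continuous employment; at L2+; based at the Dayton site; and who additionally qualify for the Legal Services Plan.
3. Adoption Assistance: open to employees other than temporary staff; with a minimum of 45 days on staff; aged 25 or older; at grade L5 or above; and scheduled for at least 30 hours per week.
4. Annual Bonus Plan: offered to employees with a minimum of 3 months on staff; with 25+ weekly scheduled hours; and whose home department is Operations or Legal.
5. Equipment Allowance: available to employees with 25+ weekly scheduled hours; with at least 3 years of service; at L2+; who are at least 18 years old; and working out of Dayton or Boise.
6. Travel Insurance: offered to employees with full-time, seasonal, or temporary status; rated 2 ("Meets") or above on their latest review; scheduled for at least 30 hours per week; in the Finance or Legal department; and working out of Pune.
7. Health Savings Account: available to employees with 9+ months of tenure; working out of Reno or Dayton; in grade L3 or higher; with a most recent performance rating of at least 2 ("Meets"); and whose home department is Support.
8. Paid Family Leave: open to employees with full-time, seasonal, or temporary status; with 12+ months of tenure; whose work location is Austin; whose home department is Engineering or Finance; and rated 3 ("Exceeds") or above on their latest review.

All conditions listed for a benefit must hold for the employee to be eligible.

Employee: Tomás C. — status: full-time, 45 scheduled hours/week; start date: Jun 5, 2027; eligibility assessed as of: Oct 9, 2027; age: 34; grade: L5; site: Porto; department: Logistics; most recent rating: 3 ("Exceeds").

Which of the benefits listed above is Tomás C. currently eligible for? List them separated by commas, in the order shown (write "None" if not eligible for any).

Service from Jun 5, 2027 to Oct 9, 2027: 126 days.
Legal Services Plan — service 126 days ≥ 3 months (≈90 days) ✓; rating 3 ≥ 3 ✓; 45 hrs/wk ≥ 35 ✓ → eligible.
Pension Scheme — status full-time ✓ (not excluded); service 126 days ≥ 60 days ✓; grade L5 ≥ L2 ✓; site Porto ✗ (not Dayton) → not eligible.
Adoption Assistance — status full-time ✓ (not excluded); service 126 days ≥ 45 days ✓; age 34 ≥ 25 ✓; grade L5 ≥ L5 ✓; 45 hrs/wk ≥ 30 ✓ → eligible.
Annual Bonus Plan — service 126 days ≥ 3 months (≈90 days) ✓; 45 hrs/wk ≥ 25 ✓; dept Logistics ✗ → not eligible.
Equipment Allowance — 45 hrs/wk ≥ 25 ✓; service 126 days < 3 years (≈1095 days) ✗ → not eligible.
Travel Insurance — status full-time ✓; rating 3 ≥ 2 ✓; 45 hrs/wk ≥ 30 ✓; dept Logistics ✗ → not eligible.
Health Savings Account — service 126 days < 9 months (≈270 days) ✗ → not eligible.
Paid Family Leave — status full-time ✓; service 126 days < 12 months (≈360 days) ✗ → not eligible.

Legal Services Plan, Adoption Assistance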